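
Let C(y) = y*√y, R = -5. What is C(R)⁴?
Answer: 15625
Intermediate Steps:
C(y) = y^(3/2)
C(R)⁴ = ((-5)^(3/2))⁴ = (-5*I*√5)⁴ = 15625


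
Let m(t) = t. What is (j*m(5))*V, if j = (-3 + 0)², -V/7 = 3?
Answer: -945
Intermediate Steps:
V = -21 (V = -7*3 = -21)
j = 9 (j = (-3)² = 9)
(j*m(5))*V = (9*5)*(-21) = 45*(-21) = -945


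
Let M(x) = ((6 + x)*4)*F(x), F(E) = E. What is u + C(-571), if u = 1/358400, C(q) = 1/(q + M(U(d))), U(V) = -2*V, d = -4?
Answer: -358277/44083200 ≈ -0.0081273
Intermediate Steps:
M(x) = x*(24 + 4*x) (M(x) = ((6 + x)*4)*x = (24 + 4*x)*x = x*(24 + 4*x))
C(q) = 1/(448 + q) (C(q) = 1/(q + 4*(-2*(-4))*(6 - 2*(-4))) = 1/(q + 4*8*(6 + 8)) = 1/(q + 4*8*14) = 1/(q + 448) = 1/(448 + q))
u = 1/358400 ≈ 2.7902e-6
u + C(-571) = 1/358400 + 1/(448 - 571) = 1/358400 + 1/(-123) = 1/358400 - 1/123 = -358277/44083200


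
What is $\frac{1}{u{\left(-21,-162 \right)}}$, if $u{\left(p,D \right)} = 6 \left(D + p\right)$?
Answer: $- \frac{1}{1098} \approx -0.00091075$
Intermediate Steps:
$u{\left(p,D \right)} = 6 D + 6 p$
$\frac{1}{u{\left(-21,-162 \right)}} = \frac{1}{6 \left(-162\right) + 6 \left(-21\right)} = \frac{1}{-972 - 126} = \frac{1}{-1098} = - \frac{1}{1098}$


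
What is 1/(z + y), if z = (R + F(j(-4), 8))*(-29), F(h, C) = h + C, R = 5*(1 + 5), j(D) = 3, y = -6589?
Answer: -1/7778 ≈ -0.00012857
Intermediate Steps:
R = 30 (R = 5*6 = 30)
F(h, C) = C + h
z = -1189 (z = (30 + (8 + 3))*(-29) = (30 + 11)*(-29) = 41*(-29) = -1189)
1/(z + y) = 1/(-1189 - 6589) = 1/(-7778) = -1/7778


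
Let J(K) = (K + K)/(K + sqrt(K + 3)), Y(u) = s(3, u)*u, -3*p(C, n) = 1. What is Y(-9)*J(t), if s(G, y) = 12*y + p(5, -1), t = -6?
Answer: 1800 + 300*I*sqrt(3) ≈ 1800.0 + 519.62*I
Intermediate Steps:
p(C, n) = -1/3 (p(C, n) = -1/3*1 = -1/3)
s(G, y) = -1/3 + 12*y (s(G, y) = 12*y - 1/3 = -1/3 + 12*y)
Y(u) = u*(-1/3 + 12*u) (Y(u) = (-1/3 + 12*u)*u = u*(-1/3 + 12*u))
J(K) = 2*K/(K + sqrt(3 + K)) (J(K) = (2*K)/(K + sqrt(3 + K)) = 2*K/(K + sqrt(3 + K)))
Y(-9)*J(t) = ((1/3)*(-9)*(-1 + 36*(-9)))*(2*(-6)/(-6 + sqrt(3 - 6))) = ((1/3)*(-9)*(-1 - 324))*(2*(-6)/(-6 + sqrt(-3))) = ((1/3)*(-9)*(-325))*(2*(-6)/(-6 + I*sqrt(3))) = 975*(-12/(-6 + I*sqrt(3))) = -11700/(-6 + I*sqrt(3))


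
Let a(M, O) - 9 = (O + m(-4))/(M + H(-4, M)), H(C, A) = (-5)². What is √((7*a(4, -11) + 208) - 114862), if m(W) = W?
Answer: 2*I*√24093519/29 ≈ 338.52*I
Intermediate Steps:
H(C, A) = 25
a(M, O) = 9 + (-4 + O)/(25 + M) (a(M, O) = 9 + (O - 4)/(M + 25) = 9 + (-4 + O)/(25 + M))
√((7*a(4, -11) + 208) - 114862) = √((7*((221 - 11 + 9*4)/(25 + 4)) + 208) - 114862) = √((7*((221 - 11 + 36)/29) + 208) - 114862) = √((7*((1/29)*246) + 208) - 114862) = √((7*(246/29) + 208) - 114862) = √((1722/29 + 208) - 114862) = √(7754/29 - 114862) = √(-3323244/29) = 2*I*√24093519/29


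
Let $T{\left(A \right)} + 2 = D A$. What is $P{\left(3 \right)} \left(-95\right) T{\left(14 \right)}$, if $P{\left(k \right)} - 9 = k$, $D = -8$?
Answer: $129960$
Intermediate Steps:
$P{\left(k \right)} = 9 + k$
$T{\left(A \right)} = -2 - 8 A$
$P{\left(3 \right)} \left(-95\right) T{\left(14 \right)} = \left(9 + 3\right) \left(-95\right) \left(-2 - 112\right) = 12 \left(-95\right) \left(-2 - 112\right) = \left(-1140\right) \left(-114\right) = 129960$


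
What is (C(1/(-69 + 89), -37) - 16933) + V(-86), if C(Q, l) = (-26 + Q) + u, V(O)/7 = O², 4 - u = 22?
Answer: 695901/20 ≈ 34795.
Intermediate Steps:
u = -18 (u = 4 - 1*22 = 4 - 22 = -18)
V(O) = 7*O²
C(Q, l) = -44 + Q (C(Q, l) = (-26 + Q) - 18 = -44 + Q)
(C(1/(-69 + 89), -37) - 16933) + V(-86) = ((-44 + 1/(-69 + 89)) - 16933) + 7*(-86)² = ((-44 + 1/20) - 16933) + 7*7396 = ((-44 + 1/20) - 16933) + 51772 = (-879/20 - 16933) + 51772 = -339539/20 + 51772 = 695901/20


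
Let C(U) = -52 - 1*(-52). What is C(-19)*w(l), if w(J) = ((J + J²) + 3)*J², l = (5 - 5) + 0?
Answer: 0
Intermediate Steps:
C(U) = 0 (C(U) = -52 + 52 = 0)
l = 0 (l = 0 + 0 = 0)
w(J) = J²*(3 + J + J²) (w(J) = (3 + J + J²)*J² = J²*(3 + J + J²))
C(-19)*w(l) = 0*(0²*(3 + 0 + 0²)) = 0*(0*(3 + 0 + 0)) = 0*(0*3) = 0*0 = 0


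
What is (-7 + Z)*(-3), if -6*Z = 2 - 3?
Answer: 41/2 ≈ 20.500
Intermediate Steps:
Z = 1/6 (Z = -(2 - 3)/6 = -1/6*(-1) = 1/6 ≈ 0.16667)
(-7 + Z)*(-3) = (-7 + 1/6)*(-3) = -41/6*(-3) = 41/2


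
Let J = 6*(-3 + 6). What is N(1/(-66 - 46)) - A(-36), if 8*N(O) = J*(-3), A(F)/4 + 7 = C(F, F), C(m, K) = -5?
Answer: 165/4 ≈ 41.250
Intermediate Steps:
A(F) = -48 (A(F) = -28 + 4*(-5) = -28 - 20 = -48)
J = 18 (J = 6*3 = 18)
N(O) = -27/4 (N(O) = (18*(-3))/8 = (⅛)*(-54) = -27/4)
N(1/(-66 - 46)) - A(-36) = -27/4 - 1*(-48) = -27/4 + 48 = 165/4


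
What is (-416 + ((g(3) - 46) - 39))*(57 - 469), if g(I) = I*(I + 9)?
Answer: 191580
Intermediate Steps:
g(I) = I*(9 + I)
(-416 + ((g(3) - 46) - 39))*(57 - 469) = (-416 + ((3*(9 + 3) - 46) - 39))*(57 - 469) = (-416 + ((3*12 - 46) - 39))*(-412) = (-416 + ((36 - 46) - 39))*(-412) = (-416 + (-10 - 39))*(-412) = (-416 - 49)*(-412) = -465*(-412) = 191580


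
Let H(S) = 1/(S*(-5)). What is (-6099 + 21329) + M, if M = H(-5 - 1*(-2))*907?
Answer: 229357/15 ≈ 15290.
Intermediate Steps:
H(S) = -1/(5*S) (H(S) = 1/(-5*S) = -1/(5*S))
M = 907/15 (M = -1/(5*(-5 - 1*(-2)))*907 = -1/(5*(-5 + 2))*907 = -1/5/(-3)*907 = -1/5*(-1/3)*907 = (1/15)*907 = 907/15 ≈ 60.467)
(-6099 + 21329) + M = (-6099 + 21329) + 907/15 = 15230 + 907/15 = 229357/15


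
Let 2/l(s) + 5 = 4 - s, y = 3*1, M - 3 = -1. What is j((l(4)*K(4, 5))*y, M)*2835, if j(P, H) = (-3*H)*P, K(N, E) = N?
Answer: 81648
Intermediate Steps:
M = 2 (M = 3 - 1 = 2)
y = 3
l(s) = 2/(-1 - s) (l(s) = 2/(-5 + (4 - s)) = 2/(-1 - s))
j(P, H) = -3*H*P
j((l(4)*K(4, 5))*y, M)*2835 = -3*2*(-2/(1 + 4)*4)*3*2835 = -3*2*(-2/5*4)*3*2835 = -3*2*(-2*⅕*4)*3*2835 = -3*2*-⅖*4*3*2835 = -3*2*(-8/5*3)*2835 = -3*2*(-24/5)*2835 = (144/5)*2835 = 81648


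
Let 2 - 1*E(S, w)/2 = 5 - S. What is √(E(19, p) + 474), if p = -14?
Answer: √506 ≈ 22.494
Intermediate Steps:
E(S, w) = -6 + 2*S (E(S, w) = 4 - 2*(5 - S) = 4 + (-10 + 2*S) = -6 + 2*S)
√(E(19, p) + 474) = √((-6 + 2*19) + 474) = √((-6 + 38) + 474) = √(32 + 474) = √506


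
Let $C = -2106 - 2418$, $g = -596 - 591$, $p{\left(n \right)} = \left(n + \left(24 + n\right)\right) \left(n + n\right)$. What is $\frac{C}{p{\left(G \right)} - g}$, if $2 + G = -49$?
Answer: $- \frac{4524}{9143} \approx -0.4948$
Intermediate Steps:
$G = -51$ ($G = -2 - 49 = -51$)
$p{\left(n \right)} = 2 n \left(24 + 2 n\right)$ ($p{\left(n \right)} = \left(24 + 2 n\right) 2 n = 2 n \left(24 + 2 n\right)$)
$g = -1187$ ($g = -596 - 591 = -1187$)
$C = -4524$ ($C = -2106 - 2418 = -4524$)
$\frac{C}{p{\left(G \right)} - g} = - \frac{4524}{4 \left(-51\right) \left(12 - 51\right) - -1187} = - \frac{4524}{4 \left(-51\right) \left(-39\right) + 1187} = - \frac{4524}{7956 + 1187} = - \frac{4524}{9143}$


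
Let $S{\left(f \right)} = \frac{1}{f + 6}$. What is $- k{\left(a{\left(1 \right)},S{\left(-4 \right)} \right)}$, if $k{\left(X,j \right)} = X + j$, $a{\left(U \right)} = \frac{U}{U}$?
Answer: $- \frac{3}{2} \approx -1.5$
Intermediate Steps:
$S{\left(f \right)} = \frac{1}{6 + f}$
$a{\left(U \right)} = 1$
$- k{\left(a{\left(1 \right)},S{\left(-4 \right)} \right)} = - (1 + \frac{1}{6 - 4}) = - (1 + \frac{1}{2}) = \left(-1\right) \frac{3}{2} = - \frac{3}{2}$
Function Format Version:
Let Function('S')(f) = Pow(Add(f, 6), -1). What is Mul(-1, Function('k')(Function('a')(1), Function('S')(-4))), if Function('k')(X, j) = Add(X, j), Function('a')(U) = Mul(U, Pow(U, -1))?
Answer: Rational(-3, 2) ≈ -1.5000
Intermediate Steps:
Function('S')(f) = Pow(Add(6, f), -1)
Function('a')(U) = 1
Mul(-1, Function('k')(Function('a')(1), Function('S')(-4))) = Mul(-1, Add(1, Pow(Add(6, -4), -1))) = Mul(-1, Add(1, Pow(2, -1))) = Mul(-1, Add(1, Rational(1, 2))) = Mul(-1, Rational(3, 2)) = Rational(-3, 2)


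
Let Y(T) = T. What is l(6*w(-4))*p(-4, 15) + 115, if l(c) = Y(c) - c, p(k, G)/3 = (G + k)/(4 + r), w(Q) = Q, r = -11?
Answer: 115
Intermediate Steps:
p(k, G) = -3*G/7 - 3*k/7 (p(k, G) = 3*((G + k)/(4 - 11)) = 3*((G + k)/(-7)) = 3*((G + k)*(-1/7)) = 3*(-G/7 - k/7) = -3*G/7 - 3*k/7)
l(c) = 0 (l(c) = c - c = 0)
l(6*w(-4))*p(-4, 15) + 115 = 0*(-3/7*15 - 3/7*(-4)) + 115 = 0*(-45/7 + 12/7) + 115 = 0*(-33/7) + 115 = 0 + 115 = 115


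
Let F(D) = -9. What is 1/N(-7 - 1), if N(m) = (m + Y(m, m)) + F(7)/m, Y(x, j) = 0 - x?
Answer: 8/9 ≈ 0.88889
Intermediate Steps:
Y(x, j) = -x
N(m) = -9/m (N(m) = (m - m) - 9/m = 0 - 9/m = -9/m)
1/N(-7 - 1) = 1/(-9/(-7 - 1)) = 1/(-9/(-8)) = 1/(-9*(-⅛)) = 1/(9/8) = 8/9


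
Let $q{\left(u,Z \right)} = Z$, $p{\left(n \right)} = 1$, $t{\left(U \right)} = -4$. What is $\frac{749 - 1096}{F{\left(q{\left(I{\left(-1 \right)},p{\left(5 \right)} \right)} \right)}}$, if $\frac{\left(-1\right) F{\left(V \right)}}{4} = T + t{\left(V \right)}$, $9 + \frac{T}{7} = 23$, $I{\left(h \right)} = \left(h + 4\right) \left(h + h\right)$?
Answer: $\frac{347}{376} \approx 0.92287$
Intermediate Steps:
$I{\left(h \right)} = 2 h \left(4 + h\right)$ ($I{\left(h \right)} = \left(4 + h\right) 2 h = 2 h \left(4 + h\right)$)
$T = 98$ ($T = -63 + 7 \cdot 23 = -63 + 161 = 98$)
$F{\left(V \right)} = -376$ ($F{\left(V \right)} = - 4 \left(98 - 4\right) = \left(-4\right) 94 = -376$)
$\frac{749 - 1096}{F{\left(q{\left(I{\left(-1 \right)},p{\left(5 \right)} \right)} \right)}} = \frac{749 - 1096}{-376} = \left(-347\right) \left(- \frac{1}{376}\right) = \frac{347}{376}$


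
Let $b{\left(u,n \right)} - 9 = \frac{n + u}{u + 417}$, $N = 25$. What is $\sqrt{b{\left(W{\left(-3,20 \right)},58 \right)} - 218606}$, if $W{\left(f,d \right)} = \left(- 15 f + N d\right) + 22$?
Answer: $\frac{i \sqrt{52914310458}}{492} \approx 467.54 i$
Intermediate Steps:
$W{\left(f,d \right)} = 22 - 15 f + 25 d$ ($W{\left(f,d \right)} = \left(- 15 f + 25 d\right) + 22 = 22 - 15 f + 25 d$)
$b{\left(u,n \right)} = 9 + \frac{n + u}{417 + u}$ ($b{\left(u,n \right)} = 9 + \frac{n + u}{u + 417} = 9 + \frac{n + u}{417 + u}$)
$\sqrt{b{\left(W{\left(-3,20 \right)},58 \right)} - 218606} = \sqrt{\frac{3753 + 58 + 10 \left(22 - -45 + 25 \cdot 20\right)}{417 + \left(22 - -45 + 25 \cdot 20\right)} - 218606} = \sqrt{\frac{3753 + 58 + 10 \left(22 + 45 + 500\right)}{417 + \left(22 + 45 + 500\right)} - 218606} = \sqrt{\frac{3753 + 58 + 10 \cdot 567}{417 + 567} - 218606} = \sqrt{\frac{3753 + 58 + 5670}{984} - 218606} = \sqrt{\frac{1}{984} \cdot 9481 - 218606} = \sqrt{\frac{9481}{984} - 218606} = \sqrt{- \frac{215098823}{984}} = \frac{i \sqrt{52914310458}}{492}$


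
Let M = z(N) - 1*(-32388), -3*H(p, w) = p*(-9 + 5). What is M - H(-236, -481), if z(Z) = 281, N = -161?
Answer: 98951/3 ≈ 32984.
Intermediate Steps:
H(p, w) = 4*p/3 (H(p, w) = -p*(-9 + 5)/3 = -p*(-4)/3 = -(-4)*p/3 = 4*p/3)
M = 32669 (M = 281 - 1*(-32388) = 281 + 32388 = 32669)
M - H(-236, -481) = 32669 - 4*(-236)/3 = 32669 - 1*(-944/3) = 32669 + 944/3 = 98951/3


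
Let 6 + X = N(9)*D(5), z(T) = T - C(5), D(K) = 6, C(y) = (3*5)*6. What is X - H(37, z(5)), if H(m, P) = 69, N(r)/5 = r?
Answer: 195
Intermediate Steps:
C(y) = 90 (C(y) = 15*6 = 90)
N(r) = 5*r
z(T) = -90 + T (z(T) = T - 1*90 = T - 90 = -90 + T)
X = 264 (X = -6 + (5*9)*6 = -6 + 45*6 = -6 + 270 = 264)
X - H(37, z(5)) = 264 - 1*69 = 264 - 69 = 195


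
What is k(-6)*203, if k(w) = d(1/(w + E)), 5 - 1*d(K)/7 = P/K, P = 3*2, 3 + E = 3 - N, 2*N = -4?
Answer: 41209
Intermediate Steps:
N = -2 (N = (½)*(-4) = -2)
E = 2 (E = -3 + (3 - 1*(-2)) = -3 + (3 + 2) = -3 + 5 = 2)
P = 6
d(K) = 35 - 42/K
k(w) = -49 - 42*w (k(w) = 35 - (84 + 42*w) = 35 - 42*(2 + w) = 35 + (-84 - 42*w) = -49 - 42*w)
k(-6)*203 = (-49 - 42*(-6))*203 = (-49 + 252)*203 = 203*203 = 41209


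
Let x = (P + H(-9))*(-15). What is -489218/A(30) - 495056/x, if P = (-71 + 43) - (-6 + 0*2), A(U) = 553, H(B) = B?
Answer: -501252338/257145 ≈ -1949.3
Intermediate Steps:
P = -22 (P = -28 - (-6 + 0) = -28 - 1*(-6) = -28 + 6 = -22)
x = 465 (x = (-22 - 9)*(-15) = -31*(-15) = 465)
-489218/A(30) - 495056/x = -489218/553 - 495056/465 = -501252338/257145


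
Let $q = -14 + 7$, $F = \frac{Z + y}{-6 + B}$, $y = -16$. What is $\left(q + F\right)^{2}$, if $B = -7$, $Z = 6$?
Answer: $\frac{6561}{169} \approx 38.823$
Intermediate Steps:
$F = \frac{10}{13}$ ($F = \frac{6 - 16}{-6 - 7} = - \frac{10}{-13} = \left(-10\right) \left(- \frac{1}{13}\right) = \frac{10}{13} \approx 0.76923$)
$q = -7$
$\left(q + F\right)^{2} = \left(-7 + \frac{10}{13}\right)^{2} = \left(- \frac{81}{13}\right)^{2} = \frac{6561}{169}$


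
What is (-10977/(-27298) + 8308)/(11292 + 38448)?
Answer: 226802761/1357802520 ≈ 0.16704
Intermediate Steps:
(-10977/(-27298) + 8308)/(11292 + 38448) = (-10977*(-1/27298) + 8308)/49740 = (10977/27298 + 8308)*(1/49740) = (226802761/27298)*(1/49740) = 226802761/1357802520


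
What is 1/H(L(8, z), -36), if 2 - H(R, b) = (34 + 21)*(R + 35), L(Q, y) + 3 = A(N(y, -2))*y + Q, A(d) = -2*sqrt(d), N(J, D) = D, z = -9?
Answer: I/(2*(-1099*I + 495*sqrt(2))) ≈ -0.00032364 + 0.00020615*I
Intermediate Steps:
L(Q, y) = -3 + Q - 2*I*y*sqrt(2) (L(Q, y) = -3 + ((-2*I*sqrt(2))*y + Q) = -3 + (-2*I*y*sqrt(2) + Q) = -3 + (Q - 2*I*y*sqrt(2)) = -3 + Q - 2*I*y*sqrt(2))
H(R, b) = -1923 - 55*R (H(R, b) = 2 - (34 + 21)*(R + 35) = 2 - 55*(35 + R) = 2 - (1925 + 55*R) = 2 + (-1925 - 55*R) = -1923 - 55*R)
1/H(L(8, z), -36) = 1/(-1923 - 55*(-3 + 8 - 2*I*(-9)*sqrt(2))) = 1/(-1923 - 55*(-3 + 8 + 18*I*sqrt(2))) = 1/(-1923 - 55*(5 + 18*I*sqrt(2))) = 1/(-1923 + (-275 - 990*I*sqrt(2))) = 1/(-2198 - 990*I*sqrt(2))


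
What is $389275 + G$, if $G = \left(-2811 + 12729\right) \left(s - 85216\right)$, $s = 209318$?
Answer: $1231232911$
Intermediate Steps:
$G = 1230843636$ ($G = \left(-2811 + 12729\right) \left(209318 - 85216\right) = 9918 \cdot 124102 = 1230843636$)
$389275 + G = 389275 + 1230843636 = 1231232911$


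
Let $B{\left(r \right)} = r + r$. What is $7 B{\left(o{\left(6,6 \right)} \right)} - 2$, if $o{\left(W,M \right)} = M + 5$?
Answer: $152$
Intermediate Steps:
$o{\left(W,M \right)} = 5 + M$
$B{\left(r \right)} = 2 r$
$7 B{\left(o{\left(6,6 \right)} \right)} - 2 = 7 \cdot 2 \left(5 + 6\right) - 2 = 7 \cdot 2 \cdot 11 - 2 = 7 \cdot 22 - 2 = 154 - 2 = 152$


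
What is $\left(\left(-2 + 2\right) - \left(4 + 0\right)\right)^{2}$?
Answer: $16$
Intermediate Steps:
$\left(\left(-2 + 2\right) - \left(4 + 0\right)\right)^{2} = \left(0 - 4\right)^{2} = \left(-4\right)^{2} = 16$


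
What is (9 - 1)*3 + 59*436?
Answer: 25748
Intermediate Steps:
(9 - 1)*3 + 59*436 = 8*3 + 25724 = 24 + 25724 = 25748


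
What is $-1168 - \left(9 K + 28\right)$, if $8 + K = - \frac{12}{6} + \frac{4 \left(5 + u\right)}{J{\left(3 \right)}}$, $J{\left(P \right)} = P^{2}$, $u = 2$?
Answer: $-1134$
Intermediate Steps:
$K = - \frac{62}{9}$ ($K = -8 - \left(2 - \frac{4 \left(5 + 2\right)}{3^{2}}\right) = -8 - \left(2 - \frac{4 \cdot 7}{9}\right) = -8 + \left(-2 + 28 \cdot \frac{1}{9}\right) = -8 + \left(-2 + \frac{28}{9}\right) = -8 + \frac{10}{9} = - \frac{62}{9} \approx -6.8889$)
$-1168 - \left(9 K + 28\right) = -1168 - \left(9 \left(- \frac{62}{9}\right) + 28\right) = -1168 - \left(-62 + 28\right) = -1168 - -34 = -1168 + 34 = -1134$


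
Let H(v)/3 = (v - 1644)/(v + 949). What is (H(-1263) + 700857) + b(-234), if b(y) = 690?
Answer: 220294479/314 ≈ 7.0158e+5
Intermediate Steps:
H(v) = 3*(-1644 + v)/(949 + v) (H(v) = 3*((v - 1644)/(v + 949)) = 3*((-1644 + v)/(949 + v)) = 3*(-1644 + v)/(949 + v))
(H(-1263) + 700857) + b(-234) = (3*(-1644 - 1263)/(949 - 1263) + 700857) + 690 = (3*(-2907)/(-314) + 700857) + 690 = (3*(-1/314)*(-2907) + 700857) + 690 = (8721/314 + 700857) + 690 = 220077819/314 + 690 = 220294479/314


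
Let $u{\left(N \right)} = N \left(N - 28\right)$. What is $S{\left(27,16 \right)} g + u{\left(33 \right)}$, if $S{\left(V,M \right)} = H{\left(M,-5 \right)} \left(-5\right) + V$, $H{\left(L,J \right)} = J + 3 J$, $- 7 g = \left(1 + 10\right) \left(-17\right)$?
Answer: $\frac{24904}{7} \approx 3557.7$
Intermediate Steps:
$g = \frac{187}{7}$ ($g = - \frac{\left(1 + 10\right) \left(-17\right)}{7} = - \frac{11 \left(-17\right)}{7} = \left(- \frac{1}{7}\right) \left(-187\right) = \frac{187}{7} \approx 26.714$)
$H{\left(L,J \right)} = 4 J$
$u{\left(N \right)} = N \left(-28 + N\right)$
$S{\left(V,M \right)} = 100 + V$ ($S{\left(V,M \right)} = 4 \left(-5\right) \left(-5\right) + V = \left(-20\right) \left(-5\right) + V = 100 + V$)
$S{\left(27,16 \right)} g + u{\left(33 \right)} = \left(100 + 27\right) \frac{187}{7} + 33 \left(-28 + 33\right) = 127 \cdot \frac{187}{7} + 33 \cdot 5 = \frac{23749}{7} + 165 = \frac{24904}{7}$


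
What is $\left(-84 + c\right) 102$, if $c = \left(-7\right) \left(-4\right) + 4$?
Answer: $-5304$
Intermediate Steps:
$c = 32$ ($c = 28 + 4 = 32$)
$\left(-84 + c\right) 102 = \left(-84 + 32\right) 102 = \left(-52\right) 102 = -5304$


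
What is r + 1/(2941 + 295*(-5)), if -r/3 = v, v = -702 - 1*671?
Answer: 6038455/1466 ≈ 4119.0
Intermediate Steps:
v = -1373 (v = -702 - 671 = -1373)
r = 4119 (r = -3*(-1373) = 4119)
r + 1/(2941 + 295*(-5)) = 4119 + 1/(2941 + 295*(-5)) = 4119 + 1/(2941 - 1475) = 4119 + 1/1466 = 6038455/1466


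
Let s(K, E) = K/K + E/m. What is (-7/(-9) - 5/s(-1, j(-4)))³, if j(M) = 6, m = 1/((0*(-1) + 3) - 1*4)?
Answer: 4096/729 ≈ 5.6187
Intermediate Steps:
m = -1 (m = 1/((0 + 3) - 4) = 1/(3 - 4) = 1/(-1) = -1)
s(K, E) = 1 - E (s(K, E) = K/K + E/(-1) = 1 + E*(-1) = 1 - E)
(-7/(-9) - 5/s(-1, j(-4)))³ = (-7/(-9) - 5/(1 - 1*6))³ = (-7*(-⅑) - 5/(1 - 6))³ = (7/9 - 5/(-5))³ = (7/9 - 5*(-⅕))³ = (7/9 + 1)³ = (16/9)³ = 4096/729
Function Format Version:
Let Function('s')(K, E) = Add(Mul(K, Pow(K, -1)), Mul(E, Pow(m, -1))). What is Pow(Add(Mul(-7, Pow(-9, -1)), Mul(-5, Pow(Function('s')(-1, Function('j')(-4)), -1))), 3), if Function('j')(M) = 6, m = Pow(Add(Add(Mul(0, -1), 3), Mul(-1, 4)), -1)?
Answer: Rational(4096, 729) ≈ 5.6187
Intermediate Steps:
m = -1 (m = Pow(Add(Add(0, 3), -4), -1) = Pow(Add(3, -4), -1) = Pow(-1, -1) = -1)
Function('s')(K, E) = Add(1, Mul(-1, E)) (Function('s')(K, E) = Add(Mul(K, Pow(K, -1)), Mul(E, Pow(-1, -1))) = Add(1, Mul(E, -1)) = Add(1, Mul(-1, E)))
Pow(Add(Mul(-7, Pow(-9, -1)), Mul(-5, Pow(Function('s')(-1, Function('j')(-4)), -1))), 3) = Pow(Add(Mul(-7, Pow(-9, -1)), Mul(-5, Pow(Add(1, Mul(-1, 6)), -1))), 3) = Pow(Add(Mul(-7, Rational(-1, 9)), Mul(-5, Pow(Add(1, -6), -1))), 3) = Pow(Add(Rational(7, 9), Mul(-5, Pow(-5, -1))), 3) = Pow(Add(Rational(7, 9), Mul(-5, Rational(-1, 5))), 3) = Pow(Add(Rational(7, 9), 1), 3) = Pow(Rational(16, 9), 3) = Rational(4096, 729)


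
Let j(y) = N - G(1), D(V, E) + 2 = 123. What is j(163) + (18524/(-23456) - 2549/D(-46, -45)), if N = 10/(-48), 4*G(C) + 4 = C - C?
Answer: -22418947/1064316 ≈ -21.064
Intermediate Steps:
D(V, E) = 121 (D(V, E) = -2 + 123 = 121)
G(C) = -1 (G(C) = -1 + (C - C)/4 = -1 + (¼)*0 = -1 + 0 = -1)
N = -5/24 (N = 10*(-1/48) = -5/24 ≈ -0.20833)
j(y) = 19/24 (j(y) = -5/24 - 1*(-1) = -5/24 + 1 = 19/24)
j(163) + (18524/(-23456) - 2549/D(-46, -45)) = 19/24 + (18524/(-23456) - 2549/121) = 19/24 + (18524*(-1/23456) - 2549*1/121) = 19/24 + (-4631/5864 - 2549/121) = 19/24 - 15507687/709544 = -22418947/1064316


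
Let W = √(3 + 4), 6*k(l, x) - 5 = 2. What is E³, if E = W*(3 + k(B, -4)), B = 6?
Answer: 109375*√7/216 ≈ 1339.7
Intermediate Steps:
k(l, x) = 7/6 (k(l, x) = ⅚ + (⅙)*2 = ⅚ + ⅓ = 7/6)
W = √7 ≈ 2.6458
E = 25*√7/6 (E = √7*(3 + 7/6) = √7*(25/6) = 25*√7/6 ≈ 11.024)
E³ = (25*√7/6)³ = 109375*√7/216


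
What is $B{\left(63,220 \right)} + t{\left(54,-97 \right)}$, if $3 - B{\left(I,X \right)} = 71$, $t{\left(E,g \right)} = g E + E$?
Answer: $-5252$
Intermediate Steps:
$t{\left(E,g \right)} = E + E g$ ($t{\left(E,g \right)} = E g + E = E + E g$)
$B{\left(I,X \right)} = -68$ ($B{\left(I,X \right)} = 3 - 71 = -68$)
$B{\left(63,220 \right)} + t{\left(54,-97 \right)} = -68 + 54 \left(1 - 97\right) = -68 + 54 \left(-96\right) = -68 - 5184 = -5252$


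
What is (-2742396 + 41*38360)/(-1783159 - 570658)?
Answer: 1169636/2353817 ≈ 0.49691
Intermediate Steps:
(-2742396 + 41*38360)/(-1783159 - 570658) = (-2742396 + 1572760)/(-2353817) = -1169636*(-1/2353817) = 1169636/2353817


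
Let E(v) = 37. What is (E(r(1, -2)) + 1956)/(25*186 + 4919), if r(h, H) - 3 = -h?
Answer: 1993/9569 ≈ 0.20828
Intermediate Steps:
r(h, H) = 3 - h
(E(r(1, -2)) + 1956)/(25*186 + 4919) = (37 + 1956)/(25*186 + 4919) = 1993/(4650 + 4919) = 1993/9569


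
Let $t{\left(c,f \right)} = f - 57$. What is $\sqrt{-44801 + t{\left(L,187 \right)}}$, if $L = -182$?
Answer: $i \sqrt{44671} \approx 211.36 i$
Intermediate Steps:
$t{\left(c,f \right)} = -57 + f$
$\sqrt{-44801 + t{\left(L,187 \right)}} = \sqrt{-44801 + \left(-57 + 187\right)} = \sqrt{-44801 + 130} = \sqrt{-44671} = i \sqrt{44671}$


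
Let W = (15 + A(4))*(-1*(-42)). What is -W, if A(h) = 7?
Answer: -924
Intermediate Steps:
W = 924 (W = (15 + 7)*(-1*(-42)) = 22*42 = 924)
-W = -1*924 = -924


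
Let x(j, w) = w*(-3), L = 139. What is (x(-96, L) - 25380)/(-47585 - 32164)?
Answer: 8599/26583 ≈ 0.32348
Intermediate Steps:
x(j, w) = -3*w
(x(-96, L) - 25380)/(-47585 - 32164) = (-3*139 - 25380)/(-47585 - 32164) = (-417 - 25380)/(-79749) = -25797*(-1/79749) = 8599/26583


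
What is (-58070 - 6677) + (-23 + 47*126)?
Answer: -58848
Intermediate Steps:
(-58070 - 6677) + (-23 + 47*126) = -64747 + (-23 + 5922) = -64747 + 5899 = -58848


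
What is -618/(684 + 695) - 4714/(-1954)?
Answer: 2646517/1347283 ≈ 1.9643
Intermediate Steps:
-618/(684 + 695) - 4714/(-1954) = -618/1379 - 4714*(-1/1954) = -618*1/1379 + 2357/977 = -618/1379 + 2357/977 = 2646517/1347283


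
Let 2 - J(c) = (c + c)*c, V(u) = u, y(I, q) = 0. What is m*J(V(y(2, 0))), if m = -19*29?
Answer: -1102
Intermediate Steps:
J(c) = 2 - 2*c² (J(c) = 2 - (c + c)*c = 2 - 2*c*c = 2 - 2*c²)
m = -551
m*J(V(y(2, 0))) = -551*(2 - 2*0²) = -551*(2 - 2*0) = -551*(2 + 0) = -551*2 = -1102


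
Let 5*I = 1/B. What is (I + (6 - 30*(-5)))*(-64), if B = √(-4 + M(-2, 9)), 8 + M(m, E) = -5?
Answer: -9984 + 64*I*√17/85 ≈ -9984.0 + 3.1045*I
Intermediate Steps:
M(m, E) = -13 (M(m, E) = -8 - 5 = -13)
B = I*√17 (B = √(-4 - 13) = √(-17) = I*√17 ≈ 4.1231*I)
I = -I*√17/85 (I = 1/(5*((I*√17))) = (-I*√17/17)/5 = -I*√17/85 ≈ -0.048507*I)
(I + (6 - 30*(-5)))*(-64) = (-I*√17/85 + (6 - 30*(-5)))*(-64) = (-I*√17/85 + (6 - 5*(-30)))*(-64) = (-I*√17/85 + (6 + 150))*(-64) = (-I*√17/85 + 156)*(-64) = (156 - I*√17/85)*(-64) = -9984 + 64*I*√17/85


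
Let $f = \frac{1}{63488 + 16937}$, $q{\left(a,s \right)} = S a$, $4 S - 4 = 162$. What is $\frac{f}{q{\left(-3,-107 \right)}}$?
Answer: $- \frac{2}{20025825} \approx -9.9871 \cdot 10^{-8}$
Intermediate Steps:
$S = \frac{83}{2}$ ($S = 1 + \frac{1}{4} \cdot 162 = 1 + \frac{81}{2} = \frac{83}{2} \approx 41.5$)
$q{\left(a,s \right)} = \frac{83 a}{2}$
$f = \frac{1}{80425} \approx 1.2434 \cdot 10^{-5}$
$\frac{f}{q{\left(-3,-107 \right)}} = \frac{1}{80425 \cdot \frac{83}{2} \left(-3\right)} = \frac{1}{80425 \left(- \frac{249}{2}\right)} = \frac{1}{80425} \left(- \frac{2}{249}\right) = - \frac{2}{20025825}$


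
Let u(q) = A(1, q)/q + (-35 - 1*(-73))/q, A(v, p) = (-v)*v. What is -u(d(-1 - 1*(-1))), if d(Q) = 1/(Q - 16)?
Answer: 592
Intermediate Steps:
A(v, p) = -v²
d(Q) = 1/(-16 + Q)
u(q) = 37/q (u(q) = (-1*1²)/q + (-35 - 1*(-73))/q = (-1*1)/q + (-35 + 73)/q = -1/q + 38/q = 37/q)
-u(d(-1 - 1*(-1))) = -37/(1/(-16 + (-1 - 1*(-1)))) = -37/(1/(-16 + (-1 + 1))) = -37/(1/(-16 + 0)) = -37/(1/(-16)) = -37/(-1/16) = -37*(-16) = -1*(-592) = 592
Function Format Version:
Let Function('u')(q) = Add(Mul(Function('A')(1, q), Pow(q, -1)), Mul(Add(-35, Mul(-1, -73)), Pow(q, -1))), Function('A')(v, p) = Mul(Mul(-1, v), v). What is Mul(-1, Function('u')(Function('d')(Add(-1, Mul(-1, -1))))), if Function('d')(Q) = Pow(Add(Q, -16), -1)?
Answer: 592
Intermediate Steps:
Function('A')(v, p) = Mul(-1, Pow(v, 2))
Function('d')(Q) = Pow(Add(-16, Q), -1)
Function('u')(q) = Mul(37, Pow(q, -1)) (Function('u')(q) = Add(Mul(Mul(-1, Pow(1, 2)), Pow(q, -1)), Mul(Add(-35, Mul(-1, -73)), Pow(q, -1))) = Add(Mul(Mul(-1, 1), Pow(q, -1)), Mul(Add(-35, 73), Pow(q, -1))) = Add(Mul(-1, Pow(q, -1)), Mul(38, Pow(q, -1))) = Mul(37, Pow(q, -1)))
Mul(-1, Function('u')(Function('d')(Add(-1, Mul(-1, -1))))) = Mul(-1, Mul(37, Pow(Pow(Add(-16, Add(-1, Mul(-1, -1))), -1), -1))) = Mul(-1, Mul(37, Pow(Pow(Add(-16, Add(-1, 1)), -1), -1))) = Mul(-1, Mul(37, Pow(Pow(Add(-16, 0), -1), -1))) = Mul(-1, Mul(37, Pow(Pow(-16, -1), -1))) = Mul(-1, Mul(37, Pow(Rational(-1, 16), -1))) = Mul(-1, Mul(37, -16)) = Mul(-1, -592) = 592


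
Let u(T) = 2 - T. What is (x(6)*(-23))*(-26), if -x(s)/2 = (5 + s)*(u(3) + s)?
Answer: -65780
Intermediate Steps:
x(s) = -2*(-1 + s)*(5 + s) (x(s) = -2*(5 + s)*((2 - 1*3) + s) = -2*(5 + s)*((2 - 3) + s) = -2*(5 + s)*(-1 + s) = -2*(-1 + s)*(5 + s))
(x(6)*(-23))*(-26) = ((10 - 8*6 - 2*6²)*(-23))*(-26) = ((10 - 48 - 2*36)*(-23))*(-26) = ((10 - 48 - 72)*(-23))*(-26) = -110*(-23)*(-26) = 2530*(-26) = -65780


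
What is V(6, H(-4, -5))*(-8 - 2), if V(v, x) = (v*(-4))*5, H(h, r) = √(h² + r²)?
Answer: 1200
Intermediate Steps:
V(v, x) = -20*v (V(v, x) = -4*v*5 = -20*v)
V(6, H(-4, -5))*(-8 - 2) = (-20*6)*(-8 - 2) = -120*(-10) = 1200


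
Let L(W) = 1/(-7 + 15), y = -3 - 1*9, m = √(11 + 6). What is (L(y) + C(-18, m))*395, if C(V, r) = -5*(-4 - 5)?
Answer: 142595/8 ≈ 17824.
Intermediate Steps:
m = √17 ≈ 4.1231
y = -12 (y = -3 - 9 = -12)
L(W) = ⅛ (L(W) = 1/8 = ⅛)
C(V, r) = 45 (C(V, r) = -5*(-9) = 45)
(L(y) + C(-18, m))*395 = (⅛ + 45)*395 = (361/8)*395 = 142595/8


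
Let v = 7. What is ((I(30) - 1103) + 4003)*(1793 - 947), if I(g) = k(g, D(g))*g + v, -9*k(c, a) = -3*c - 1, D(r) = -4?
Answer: 2715942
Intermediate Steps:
k(c, a) = ⅑ + c/3 (k(c, a) = -(-3*c - 1)/9 = -(-1 - 3*c)/9 = ⅑ + c/3)
I(g) = 7 + g*(⅑ + g/3) (I(g) = (⅑ + g/3)*g + 7 = g*(⅑ + g/3) + 7 = 7 + g*(⅑ + g/3))
((I(30) - 1103) + 4003)*(1793 - 947) = (((7 + (⅑)*30*(1 + 3*30)) - 1103) + 4003)*(1793 - 947) = (((7 + (⅑)*30*(1 + 90)) - 1103) + 4003)*846 = (((7 + (⅑)*30*91) - 1103) + 4003)*846 = (((7 + 910/3) - 1103) + 4003)*846 = ((931/3 - 1103) + 4003)*846 = (-2378/3 + 4003)*846 = (9631/3)*846 = 2715942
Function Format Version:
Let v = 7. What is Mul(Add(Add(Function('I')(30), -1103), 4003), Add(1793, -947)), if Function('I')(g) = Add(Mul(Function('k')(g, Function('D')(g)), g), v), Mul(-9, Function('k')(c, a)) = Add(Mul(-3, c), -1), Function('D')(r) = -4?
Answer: 2715942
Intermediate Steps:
Function('k')(c, a) = Add(Rational(1, 9), Mul(Rational(1, 3), c)) (Function('k')(c, a) = Mul(Rational(-1, 9), Add(Mul(-3, c), -1)) = Mul(Rational(-1, 9), Add(-1, Mul(-3, c))) = Add(Rational(1, 9), Mul(Rational(1, 3), c)))
Function('I')(g) = Add(7, Mul(g, Add(Rational(1, 9), Mul(Rational(1, 3), g)))) (Function('I')(g) = Add(Mul(Add(Rational(1, 9), Mul(Rational(1, 3), g)), g), 7) = Add(Mul(g, Add(Rational(1, 9), Mul(Rational(1, 3), g))), 7) = Add(7, Mul(g, Add(Rational(1, 9), Mul(Rational(1, 3), g)))))
Mul(Add(Add(Function('I')(30), -1103), 4003), Add(1793, -947)) = Mul(Add(Add(Add(7, Mul(Rational(1, 9), 30, Add(1, Mul(3, 30)))), -1103), 4003), Add(1793, -947)) = Mul(Add(Add(Add(7, Mul(Rational(1, 9), 30, Add(1, 90))), -1103), 4003), 846) = Mul(Add(Add(Add(7, Mul(Rational(1, 9), 30, 91)), -1103), 4003), 846) = Mul(Add(Add(Add(7, Rational(910, 3)), -1103), 4003), 846) = Mul(Add(Add(Rational(931, 3), -1103), 4003), 846) = Mul(Add(Rational(-2378, 3), 4003), 846) = Mul(Rational(9631, 3), 846) = 2715942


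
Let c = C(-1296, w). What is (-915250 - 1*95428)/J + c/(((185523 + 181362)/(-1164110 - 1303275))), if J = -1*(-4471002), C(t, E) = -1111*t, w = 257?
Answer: -176489285743117235/18226039653 ≈ -9.6834e+6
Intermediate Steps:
J = 4471002
c = 1439856 (c = -1111*(-1296) = 1439856)
(-915250 - 1*95428)/J + c/(((185523 + 181362)/(-1164110 - 1303275))) = (-915250 - 1*95428)/4471002 + 1439856/(((185523 + 181362)/(-1164110 - 1303275))) = (-915250 - 95428)*(1/4471002) + 1439856/((366885/(-2467385))) = -1010678*1/4471002 + 1439856/((366885*(-1/2467385))) = -505339/2235501 + 1439856/(-73377/493477) = -505339/2235501 + 1439856*(-493477/73377) = -505339/2235501 - 78948424368/8153 = -176489285743117235/18226039653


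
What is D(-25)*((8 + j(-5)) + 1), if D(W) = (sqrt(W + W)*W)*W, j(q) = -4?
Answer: 15625*I*sqrt(2) ≈ 22097.0*I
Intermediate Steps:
D(W) = sqrt(2)*W**(5/2) (D(W) = (sqrt(2*W)*W)*W = ((sqrt(2)*sqrt(W))*W)*W = (sqrt(2)*W**(3/2))*W = sqrt(2)*W**(5/2))
D(-25)*((8 + j(-5)) + 1) = (sqrt(2)*(-25)**(5/2))*((8 - 4) + 1) = (sqrt(2)*(3125*I))*(4 + 1) = (3125*I*sqrt(2))*5 = 15625*I*sqrt(2)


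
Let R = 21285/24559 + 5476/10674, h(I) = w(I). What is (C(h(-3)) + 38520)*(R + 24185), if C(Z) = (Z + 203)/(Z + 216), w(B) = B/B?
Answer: 8833119485798389816/9480830037 ≈ 9.3168e+8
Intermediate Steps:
w(B) = 1
h(I) = 1
R = 180840587/131071383 (R = 21285*(1/24559) + 5476*(1/10674) = 21285/24559 + 2738/5337 = 180840587/131071383 ≈ 1.3797)
C(Z) = (203 + Z)/(216 + Z)
(C(h(-3)) + 38520)*(R + 24185) = ((203 + 1)/(216 + 1) + 38520)*(180840587/131071383 + 24185) = (204/217 + 38520)*(3170142238442/131071383) = (8359044/217)*(3170142238442/131071383) = 8833119485798389816/9480830037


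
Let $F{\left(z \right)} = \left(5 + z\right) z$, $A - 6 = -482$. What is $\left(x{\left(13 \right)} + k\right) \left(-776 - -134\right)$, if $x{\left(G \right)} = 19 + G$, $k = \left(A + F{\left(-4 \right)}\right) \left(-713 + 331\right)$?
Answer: $-117737664$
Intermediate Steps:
$A = -476$ ($A = 6 - 482 = -476$)
$F{\left(z \right)} = z \left(5 + z\right)$
$k = 183360$ ($k = \left(-476 - 4 \left(5 - 4\right)\right) \left(-713 + 331\right) = \left(-476 - 4\right) \left(-382\right) = \left(-480\right) \left(-382\right) = 183360$)
$\left(x{\left(13 \right)} + k\right) \left(-776 - -134\right) = \left(\left(19 + 13\right) + 183360\right) \left(-776 - -134\right) = \left(32 + 183360\right) \left(-776 + 134\right) = 183392 \left(-642\right) = -117737664$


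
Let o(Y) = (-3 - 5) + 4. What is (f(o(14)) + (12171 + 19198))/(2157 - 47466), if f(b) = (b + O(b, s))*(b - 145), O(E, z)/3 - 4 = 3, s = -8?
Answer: -9612/15103 ≈ -0.63643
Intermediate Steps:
O(E, z) = 21 (O(E, z) = 12 + 3*3 = 12 + 9 = 21)
o(Y) = -4 (o(Y) = -8 + 4 = -4)
f(b) = (-145 + b)*(21 + b) (f(b) = (b + 21)*(b - 145) = (21 + b)*(-145 + b) = (-145 + b)*(21 + b))
(f(o(14)) + (12171 + 19198))/(2157 - 47466) = ((-3045 + (-4)² - 124*(-4)) + (12171 + 19198))/(2157 - 47466) = ((-3045 + 16 + 496) + 31369)/(-45309) = (-2533 + 31369)*(-1/45309) = 28836*(-1/45309) = -9612/15103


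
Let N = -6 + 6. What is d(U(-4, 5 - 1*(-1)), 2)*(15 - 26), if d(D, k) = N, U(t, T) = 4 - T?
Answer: 0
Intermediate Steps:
N = 0
d(D, k) = 0
d(U(-4, 5 - 1*(-1)), 2)*(15 - 26) = 0*(15 - 26) = 0*(-11) = 0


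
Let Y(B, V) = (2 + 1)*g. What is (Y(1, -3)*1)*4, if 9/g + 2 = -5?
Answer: -108/7 ≈ -15.429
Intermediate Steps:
g = -9/7 (g = 9/(-2 - 5) = 9/(-7) = 9*(-1/7) = -9/7 ≈ -1.2857)
Y(B, V) = -27/7 (Y(B, V) = (2 + 1)*(-9/7) = 3*(-9/7) = -27/7)
(Y(1, -3)*1)*4 = -27/7*1*4 = -27/7*4 = -108/7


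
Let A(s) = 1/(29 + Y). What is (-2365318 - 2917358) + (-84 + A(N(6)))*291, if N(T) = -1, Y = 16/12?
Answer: -482947047/91 ≈ -5.3071e+6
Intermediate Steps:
Y = 4/3 (Y = 16*(1/12) = 4/3 ≈ 1.3333)
A(s) = 3/91 (A(s) = 1/(29 + 4/3) = 1/(91/3) = 3/91)
(-2365318 - 2917358) + (-84 + A(N(6)))*291 = (-2365318 - 2917358) + (-84 + 3/91)*291 = -5282676 - 7641/91*291 = -5282676 - 2223531/91 = -482947047/91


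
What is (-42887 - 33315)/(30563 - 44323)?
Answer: 38101/6880 ≈ 5.5379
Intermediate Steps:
(-42887 - 33315)/(30563 - 44323) = -76202/(-13760) = -76202*(-1/13760) = 38101/6880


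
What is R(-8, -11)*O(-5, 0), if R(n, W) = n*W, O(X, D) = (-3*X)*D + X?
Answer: -440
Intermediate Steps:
O(X, D) = X - 3*D*X (O(X, D) = -3*D*X + X = X - 3*D*X)
R(n, W) = W*n
R(-8, -11)*O(-5, 0) = (-11*(-8))*(-5*(1 - 3*0)) = 88*(-5*(1 + 0)) = 88*(-5*1) = 88*(-5) = -440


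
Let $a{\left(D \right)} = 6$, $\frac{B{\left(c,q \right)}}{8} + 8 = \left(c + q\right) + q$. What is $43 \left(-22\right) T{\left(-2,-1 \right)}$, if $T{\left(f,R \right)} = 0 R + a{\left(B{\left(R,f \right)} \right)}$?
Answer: $-5676$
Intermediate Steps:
$B{\left(c,q \right)} = -64 + 8 c + 16 q$ ($B{\left(c,q \right)} = -64 + 8 \left(\left(c + q\right) + q\right) = -64 + 8 \left(c + 2 q\right) = -64 + \left(8 c + 16 q\right) = -64 + 8 c + 16 q$)
$T{\left(f,R \right)} = 6$ ($T{\left(f,R \right)} = 0 R + 6 = 0 + 6 = 6$)
$43 \left(-22\right) T{\left(-2,-1 \right)} = 43 \left(-22\right) 6 = \left(-946\right) 6 = -5676$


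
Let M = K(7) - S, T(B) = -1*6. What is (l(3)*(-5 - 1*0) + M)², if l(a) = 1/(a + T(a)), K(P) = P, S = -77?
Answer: 66049/9 ≈ 7338.8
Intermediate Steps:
T(B) = -6
l(a) = 1/(-6 + a) (l(a) = 1/(a - 6) = 1/(-6 + a))
M = 84 (M = 7 - 1*(-77) = 7 + 77 = 84)
(l(3)*(-5 - 1*0) + M)² = ((-5 - 1*0)/(-6 + 3) + 84)² = ((-5 + 0)/(-3) + 84)² = (-⅓*(-5) + 84)² = (5/3 + 84)² = (257/3)² = 66049/9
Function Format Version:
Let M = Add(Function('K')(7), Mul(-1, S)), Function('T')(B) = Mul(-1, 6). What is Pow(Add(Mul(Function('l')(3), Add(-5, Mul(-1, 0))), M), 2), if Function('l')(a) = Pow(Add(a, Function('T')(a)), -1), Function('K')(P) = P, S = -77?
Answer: Rational(66049, 9) ≈ 7338.8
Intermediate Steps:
Function('T')(B) = -6
Function('l')(a) = Pow(Add(-6, a), -1) (Function('l')(a) = Pow(Add(a, -6), -1) = Pow(Add(-6, a), -1))
M = 84 (M = Add(7, Mul(-1, -77)) = Add(7, 77) = 84)
Pow(Add(Mul(Function('l')(3), Add(-5, Mul(-1, 0))), M), 2) = Pow(Add(Mul(Pow(Add(-6, 3), -1), Add(-5, Mul(-1, 0))), 84), 2) = Pow(Add(Mul(Pow(-3, -1), Add(-5, 0)), 84), 2) = Pow(Add(Mul(Rational(-1, 3), -5), 84), 2) = Pow(Add(Rational(5, 3), 84), 2) = Pow(Rational(257, 3), 2) = Rational(66049, 9)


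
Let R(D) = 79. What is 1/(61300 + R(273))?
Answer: 1/61379 ≈ 1.6292e-5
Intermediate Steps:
1/(61300 + R(273)) = 1/(61300 + 79) = 1/61379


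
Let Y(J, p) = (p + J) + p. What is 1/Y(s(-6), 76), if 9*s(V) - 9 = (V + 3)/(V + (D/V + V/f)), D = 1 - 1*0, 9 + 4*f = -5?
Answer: 187/28625 ≈ 0.0065328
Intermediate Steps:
f = -7/2 (f = -9/4 + (1/4)*(-5) = -9/4 - 5/4 = -7/2 ≈ -3.5000)
D = 1 (D = 1 + 0 = 1)
s(V) = 1 + (3 + V)/(9*(1/V + 5*V/7)) (s(V) = 1 + ((V + 3)/(V + (1/V + V/(-7/2))))/9 = 1 + ((3 + V)/(V + (1/V + V*(-2/7))))/9 = 1 + ((3 + V)/(V + (1/V - 2*V/7)))/9 = 1 + ((3 + V)/(1/V + 5*V/7))/9 = 1 + (3 + V)/(9*(1/V + 5*V/7)))
Y(J, p) = J + 2*p (Y(J, p) = (J + p) + p = J + 2*p)
1/Y(s(-6), 76) = 1/((63 + 21*(-6) + 52*(-6)**2)/(9*(7 + 5*(-6)**2)) + 2*76) = 1/((63 - 126 + 52*36)/(9*(7 + 5*36)) + 152) = 1/((63 - 126 + 1872)/(9*(7 + 180)) + 152) = 1/((1/9)*1809/187 + 152) = 1/((1/9)*(1/187)*1809 + 152) = 1/(201/187 + 152) = 1/(28625/187) = 187/28625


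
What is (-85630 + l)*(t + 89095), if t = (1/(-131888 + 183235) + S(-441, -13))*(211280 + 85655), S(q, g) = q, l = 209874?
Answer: -834823900219020180/51347 ≈ -1.6258e+13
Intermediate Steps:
t = -6723803860310/51347 (t = (1/(-131888 + 183235) - 441)*(211280 + 85655) = (1/51347 - 441)*296935 = -22644026/51347*296935 = -6723803860310/51347 ≈ -1.3095e+8)
(-85630 + l)*(t + 89095) = (-85630 + 209874)*(-6723803860310/51347 + 89095) = 124244*(-6719229099345/51347) = -834823900219020180/51347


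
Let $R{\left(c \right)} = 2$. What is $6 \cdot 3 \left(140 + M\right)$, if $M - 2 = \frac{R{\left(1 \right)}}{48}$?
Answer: $\frac{10227}{4} \approx 2556.8$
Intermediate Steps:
$M = \frac{49}{24}$ ($M = 2 + \frac{2}{48} = 2 + 2 \cdot \frac{1}{48} = 2 + \frac{1}{24} = \frac{49}{24} \approx 2.0417$)
$6 \cdot 3 \left(140 + M\right) = 6 \cdot 3 \left(140 + \frac{49}{24}\right) = 18 \cdot \frac{3409}{24} = \frac{10227}{4}$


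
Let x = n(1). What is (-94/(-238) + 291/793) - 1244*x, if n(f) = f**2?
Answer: -117320648/94367 ≈ -1243.2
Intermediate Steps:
x = 1 (x = 1**2 = 1)
(-94/(-238) + 291/793) - 1244*x = (-94/(-238) + 291/793) - 1244*1 = (-94*(-1/238) + 291*(1/793)) - 1244 = (47/119 + 291/793) - 1244 = 71900/94367 - 1244 = -117320648/94367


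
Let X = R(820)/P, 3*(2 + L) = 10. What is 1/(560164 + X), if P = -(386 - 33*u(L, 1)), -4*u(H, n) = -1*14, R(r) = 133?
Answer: 541/303048458 ≈ 1.7852e-6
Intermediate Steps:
L = 4/3 (L = -2 + (⅓)*10 = -2 + 10/3 = 4/3 ≈ 1.3333)
u(H, n) = 7/2 (u(H, n) = -(-1)*14/4 = -¼*(-14) = 7/2)
P = -541/2 (P = -(386 - 33*7/2) = -(386 - 231/2) = -1*541/2 = -541/2 ≈ -270.50)
X = -266/541 (X = 133/(-541/2) = 133*(-2/541) = -266/541 ≈ -0.49168)
1/(560164 + X) = 1/(560164 - 266/541) = 1/(303048458/541) = 541/303048458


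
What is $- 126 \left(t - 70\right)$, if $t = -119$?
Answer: $23814$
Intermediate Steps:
$- 126 \left(t - 70\right) = - 126 \left(-119 - 70\right) = \left(-126\right) \left(-189\right) = 23814$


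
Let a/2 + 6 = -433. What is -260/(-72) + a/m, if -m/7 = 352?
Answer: 43991/11088 ≈ 3.9674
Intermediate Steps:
a = -878 (a = -12 + 2*(-433) = -12 - 866 = -878)
m = -2464 (m = -7*352 = -2464)
-260/(-72) + a/m = -260/(-72) - 878/(-2464) = -260*(-1/72) - 878*(-1/2464) = 65/18 + 439/1232 = 43991/11088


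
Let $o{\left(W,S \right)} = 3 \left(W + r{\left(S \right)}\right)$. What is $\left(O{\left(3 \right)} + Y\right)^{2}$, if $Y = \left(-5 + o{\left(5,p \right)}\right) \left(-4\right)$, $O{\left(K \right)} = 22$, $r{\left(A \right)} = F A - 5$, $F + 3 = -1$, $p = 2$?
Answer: $19044$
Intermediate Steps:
$F = -4$ ($F = -3 - 1 = -4$)
$r{\left(A \right)} = -5 - 4 A$ ($r{\left(A \right)} = - 4 A - 5 = -5 - 4 A$)
$o{\left(W,S \right)} = -15 - 12 S + 3 W$ ($o{\left(W,S \right)} = 3 \left(W - \left(5 + 4 S\right)\right) = 3 \left(-5 + W - 4 S\right) = -15 - 12 S + 3 W$)
$Y = 116$ ($Y = \left(-5 - 24\right) \left(-4\right) = \left(-29\right) \left(-4\right) = 116$)
$\left(O{\left(3 \right)} + Y\right)^{2} = \left(22 + 116\right)^{2} = 138^{2} = 19044$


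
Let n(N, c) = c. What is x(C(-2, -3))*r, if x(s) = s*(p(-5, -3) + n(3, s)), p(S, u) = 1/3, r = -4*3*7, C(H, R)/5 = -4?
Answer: -33040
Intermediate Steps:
C(H, R) = -20 (C(H, R) = 5*(-4) = -20)
r = -84 (r = -12*7 = -84)
p(S, u) = ⅓
x(s) = s*(⅓ + s)
x(C(-2, -3))*r = -20*(⅓ - 20)*(-84) = -20*(-59/3)*(-84) = (1180/3)*(-84) = -33040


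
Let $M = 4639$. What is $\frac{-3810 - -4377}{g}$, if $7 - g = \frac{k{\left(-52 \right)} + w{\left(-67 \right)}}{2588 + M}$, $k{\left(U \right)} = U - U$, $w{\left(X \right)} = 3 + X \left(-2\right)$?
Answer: $\frac{4097709}{50452} \approx 81.22$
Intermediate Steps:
$w{\left(X \right)} = 3 - 2 X$
$k{\left(U \right)} = 0$
$g = \frac{50452}{7227}$ ($g = 7 - \frac{0 + \left(3 - -134\right)}{2588 + 4639} = 7 - \frac{0 + \left(3 + 134\right)}{7227} = 7 - \left(0 + 137\right) \frac{1}{7227} = 7 - 137 \cdot \frac{1}{7227} = 7 - \frac{137}{7227} = \frac{50452}{7227} \approx 6.981$)
$\frac{-3810 - -4377}{g} = \frac{-3810 - -4377}{\frac{50452}{7227}} = \left(-3810 + 4377\right) \frac{7227}{50452} = 567 \cdot \frac{7227}{50452} = \frac{4097709}{50452}$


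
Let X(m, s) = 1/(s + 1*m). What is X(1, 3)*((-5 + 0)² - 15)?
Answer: 5/2 ≈ 2.5000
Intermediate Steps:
X(m, s) = 1/(m + s) (X(m, s) = 1/(s + m) = 1/(m + s))
X(1, 3)*((-5 + 0)² - 15) = ((-5 + 0)² - 15)/(1 + 3) = ((-5)² - 15)/4 = (25 - 15)/4 = (¼)*10 = 5/2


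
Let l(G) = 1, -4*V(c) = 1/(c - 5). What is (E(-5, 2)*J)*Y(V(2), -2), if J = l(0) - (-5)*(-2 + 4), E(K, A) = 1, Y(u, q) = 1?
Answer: 11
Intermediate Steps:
V(c) = -1/(4*(-5 + c)) (V(c) = -1/(4*(c - 5)) = -1/(4*(-5 + c)))
J = 11 (J = 1 - (-5)*(-2 + 4) = 1 - (-5)*2 = 1 - 1*(-10) = 1 + 10 = 11)
(E(-5, 2)*J)*Y(V(2), -2) = (1*11)*1 = 11*1 = 11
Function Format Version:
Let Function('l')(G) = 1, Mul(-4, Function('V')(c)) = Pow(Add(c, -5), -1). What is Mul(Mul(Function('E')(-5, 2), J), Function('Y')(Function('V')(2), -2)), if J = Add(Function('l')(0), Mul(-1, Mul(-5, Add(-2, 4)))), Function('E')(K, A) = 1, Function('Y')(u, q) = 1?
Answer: 11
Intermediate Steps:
Function('V')(c) = Mul(Rational(-1, 4), Pow(Add(-5, c), -1)) (Function('V')(c) = Mul(Rational(-1, 4), Pow(Add(c, -5), -1)) = Mul(Rational(-1, 4), Pow(Add(-5, c), -1)))
J = 11 (J = Add(1, Mul(-1, Mul(-5, Add(-2, 4)))) = Add(1, Mul(-1, Mul(-5, 2))) = Add(1, Mul(-1, -10)) = Add(1, 10) = 11)
Mul(Mul(Function('E')(-5, 2), J), Function('Y')(Function('V')(2), -2)) = Mul(Mul(1, 11), 1) = Mul(11, 1) = 11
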